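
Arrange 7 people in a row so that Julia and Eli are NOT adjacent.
Total - adjacent = 7! - (7-1)!×2 = 5040 - 1440 = 3600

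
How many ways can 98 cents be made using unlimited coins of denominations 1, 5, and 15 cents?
Coefficient of x^98 in 1/(1-x^1) · 1/(1-x^5) · 1/(1-x^15). Case on j = number of 15-cent coins (j = 0..6); remainder r = 98 - 15j is made from {1,5} in ⌊r/5⌋+1 ways. r = 98, 83, 68, 53, 38, 23, 8 → 20 + 17 + 14 + 11 + 8 + 5 + 2 = 77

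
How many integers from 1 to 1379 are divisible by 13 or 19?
⌊1379/13⌋ + ⌊1379/19⌋ - ⌊1379/247⌋ = 106 + 72 - 5 = 173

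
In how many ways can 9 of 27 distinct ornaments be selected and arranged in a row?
P(27,9) = 27!/(27-9)! = 1700755056000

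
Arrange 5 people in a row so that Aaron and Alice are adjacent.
Treat as block: (5-1)! × 2! = 24 × 2 = 48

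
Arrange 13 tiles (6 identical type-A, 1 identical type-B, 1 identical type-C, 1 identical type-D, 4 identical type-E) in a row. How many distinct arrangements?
13! / (6! × 1! × 1! × 1! × 4!) = 360360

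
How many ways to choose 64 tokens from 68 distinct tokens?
C(68,64) = 68!/(64!×4!) = 814385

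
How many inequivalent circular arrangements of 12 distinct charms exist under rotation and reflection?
(12-1)!/2 = 39916800/2 = 19958400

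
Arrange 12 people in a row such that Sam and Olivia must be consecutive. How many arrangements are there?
Treat the 2 as one block: (12-2+1)! × 2! = 39916800 × 2 = 79833600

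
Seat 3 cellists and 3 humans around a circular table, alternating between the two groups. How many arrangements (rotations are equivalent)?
Fix one of the cellists: (3-1)! ways for the remaining cellists, × 3! ways for the humans = 2 × 6 = 12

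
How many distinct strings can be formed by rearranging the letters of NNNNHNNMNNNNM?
13! / (10! × 1! × 2!) = 858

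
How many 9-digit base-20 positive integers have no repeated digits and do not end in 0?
Last digit: 19 nonzero choices. First digit: 18 (nonzero, ≠last). Middle 7: P(18,7) = 160392960. Total = 54854392320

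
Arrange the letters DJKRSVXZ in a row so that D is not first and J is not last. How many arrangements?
By inclusion-exclusion: 8! - 2×(8-1)! + (8-2)! = 40320 - 10080 + 720 = 30960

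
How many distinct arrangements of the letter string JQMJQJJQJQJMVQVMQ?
17! / (3! × 2! × 6! × 6!) = 57177120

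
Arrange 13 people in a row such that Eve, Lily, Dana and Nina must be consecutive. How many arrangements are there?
Treat the 4 as one block: (13-4+1)! × 4! = 3628800 × 24 = 87091200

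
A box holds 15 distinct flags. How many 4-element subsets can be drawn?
C(15,4) = 15!/(4!×11!) = 1365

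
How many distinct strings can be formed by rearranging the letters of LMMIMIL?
7! / (2! × 2! × 3!) = 210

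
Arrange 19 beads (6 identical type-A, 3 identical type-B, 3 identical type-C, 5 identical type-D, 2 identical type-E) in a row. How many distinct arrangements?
19! / (6! × 3! × 3! × 5! × 2!) = 19554575040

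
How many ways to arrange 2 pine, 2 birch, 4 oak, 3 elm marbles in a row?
11! / (2! × 2! × 4! × 3!) = 69300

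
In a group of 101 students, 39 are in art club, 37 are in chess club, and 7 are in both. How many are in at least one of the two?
|A∪B| = |A| + |B| - |A∩B| = 39 + 37 - 7 = 69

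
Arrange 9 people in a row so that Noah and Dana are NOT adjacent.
Total - adjacent = 9! - (9-1)!×2 = 362880 - 80640 = 282240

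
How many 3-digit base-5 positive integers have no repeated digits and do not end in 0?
Last digit: 4 nonzero choices. First digit: 3 (nonzero, ≠last). Middle 1: P(3,1) = 3. Total = 36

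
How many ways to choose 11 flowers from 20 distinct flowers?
C(20,11) = 20!/(11!×9!) = 167960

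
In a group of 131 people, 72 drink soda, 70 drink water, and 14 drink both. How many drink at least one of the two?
|A∪B| = |A| + |B| - |A∩B| = 72 + 70 - 14 = 128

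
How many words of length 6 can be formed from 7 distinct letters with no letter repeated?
P(7,6) = 7!/(7-6)! = 5040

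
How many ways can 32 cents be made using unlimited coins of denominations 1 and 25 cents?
Coefficient of x^32 in 1/(1-x^1) · 1/(1-x^25). Use j coins of 25 for j = 0..⌊32/25⌋ = 1, the rest in 1s: 1 + 1 = 2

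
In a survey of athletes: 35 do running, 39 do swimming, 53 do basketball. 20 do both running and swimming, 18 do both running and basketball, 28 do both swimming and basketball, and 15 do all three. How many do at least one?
|A∪B∪C| = 35+39+53-20-18-28+15 = 76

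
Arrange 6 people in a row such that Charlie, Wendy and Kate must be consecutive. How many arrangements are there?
Treat the 3 as one block: (6-3+1)! × 3! = 24 × 6 = 144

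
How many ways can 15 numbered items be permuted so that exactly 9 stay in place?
Choose the 9 fixed points C(15,9) = 5005, derange the rest: !6 = Σ_{j=0}^{6} (-1)^j·6!/j! = 720 - 720 + 360 - 120 + 30 - 6 + 1 = 265. Product = 5005 × 265 = 1326325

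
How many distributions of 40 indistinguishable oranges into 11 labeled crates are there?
C(40+11-1, 11-1) = C(50, 10) = 10272278170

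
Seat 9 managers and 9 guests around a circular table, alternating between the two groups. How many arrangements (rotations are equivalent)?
Fix one of the managers: (9-1)! ways for the remaining managers, × 9! ways for the guests = 40320 × 362880 = 14631321600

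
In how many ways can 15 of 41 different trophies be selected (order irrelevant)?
C(41,15) = 41!/(15!×26!) = 63432274896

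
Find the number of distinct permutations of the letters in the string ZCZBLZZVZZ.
10! / (1! × 1! × 1! × 6! × 1!) = 5040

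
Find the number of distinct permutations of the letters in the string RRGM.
4! / (1! × 2! × 1!) = 12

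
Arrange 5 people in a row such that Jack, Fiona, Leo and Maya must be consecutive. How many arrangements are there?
Treat the 4 as one block: (5-4+1)! × 4! = 2 × 24 = 48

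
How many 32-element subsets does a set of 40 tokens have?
C(40,32) = 40!/(32!×8!) = 76904685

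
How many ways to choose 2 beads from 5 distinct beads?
C(5,2) = 5!/(2!×3!) = 10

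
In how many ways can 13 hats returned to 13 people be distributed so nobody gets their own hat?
!13 = Σ_{j=0}^{13} (-1)^j·13!/j! = 6227020800 - 6227020800 + 3113510400 - 1037836800 + 259459200 - 51891840 + 8648640 - 1235520 + 154440 - 17160 + 1716 - 156 + 13 - 1 = 2290792932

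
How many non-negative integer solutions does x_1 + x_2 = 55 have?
C(55+2-1, 2-1) = C(56, 1) = 56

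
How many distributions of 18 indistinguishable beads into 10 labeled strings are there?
C(18+10-1, 10-1) = C(27, 9) = 4686825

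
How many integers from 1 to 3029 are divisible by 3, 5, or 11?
⌊3029/3⌋+⌊3029/5⌋+⌊3029/11⌋ - ⌊3029/15⌋-⌊3029/33⌋-⌊3029/55⌋ + ⌊3029/165⌋ = 1009+605+275 - 201-91-55 + 18 = 1560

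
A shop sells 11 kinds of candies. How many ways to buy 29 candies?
C(29+11-1, 11-1) = C(39, 10) = 635745396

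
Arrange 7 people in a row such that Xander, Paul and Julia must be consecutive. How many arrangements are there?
Treat the 3 as one block: (7-3+1)! × 3! = 120 × 6 = 720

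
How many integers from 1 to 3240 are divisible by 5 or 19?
⌊3240/5⌋ + ⌊3240/19⌋ - ⌊3240/95⌋ = 648 + 170 - 34 = 784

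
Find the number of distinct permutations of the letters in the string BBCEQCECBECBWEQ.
15! / (4! × 4! × 4! × 2! × 1!) = 47297250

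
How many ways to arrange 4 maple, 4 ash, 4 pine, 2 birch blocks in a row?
14! / (4! × 4! × 4! × 2!) = 3153150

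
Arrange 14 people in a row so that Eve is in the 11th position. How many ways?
Fix one position: (14-1)! = 6227020800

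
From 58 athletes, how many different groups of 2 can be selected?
C(58,2) = 58!/(2!×56!) = 1653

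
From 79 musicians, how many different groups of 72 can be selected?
C(79,72) = 79!/(72!×7!) = 2898753715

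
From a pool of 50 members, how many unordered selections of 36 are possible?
C(50,36) = 50!/(36!×14!) = 937845656300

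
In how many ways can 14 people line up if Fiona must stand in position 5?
Fix one position: (14-1)! = 6227020800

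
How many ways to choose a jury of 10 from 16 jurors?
C(16,10) = 16!/(10!×6!) = 8008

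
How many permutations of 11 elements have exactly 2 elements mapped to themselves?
Choose the 2 fixed points C(11,2) = 55, derange the rest: !9 = Σ_{j=0}^{9} (-1)^j·9!/j! = 362880 - 362880 + 181440 - 60480 + 15120 - 3024 + 504 - 72 + 9 - 1 = 133496. Product = 55 × 133496 = 7342280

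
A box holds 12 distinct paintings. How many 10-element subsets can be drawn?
C(12,10) = 12!/(10!×2!) = 66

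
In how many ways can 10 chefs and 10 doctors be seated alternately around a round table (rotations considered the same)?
Fix one of the chefs: (10-1)! ways for the remaining chefs, × 10! ways for the doctors = 362880 × 3628800 = 1316818944000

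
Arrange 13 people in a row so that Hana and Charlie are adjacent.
Treat as block: (13-1)! × 2! = 479001600 × 2 = 958003200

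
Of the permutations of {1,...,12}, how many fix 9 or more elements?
Exactly j fixed points: C(12,j)·!(12-j); sum over j ≥ 9 (derangement numbers via !m = (m-1)·(!(m-1) + !(m-2)): !0..!3 = 1, 0, 1, 2). Σ_{j=9}^{12} C(12,j)·!(12-j) = C(12,9)·!3 + C(12,10)·!2 + C(12,11)·!1 + C(12,12)·!0 = 220·2 + 66·1 + 12·0 + 1·1 = 507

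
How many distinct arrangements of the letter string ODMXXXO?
7! / (1! × 1! × 3! × 2!) = 420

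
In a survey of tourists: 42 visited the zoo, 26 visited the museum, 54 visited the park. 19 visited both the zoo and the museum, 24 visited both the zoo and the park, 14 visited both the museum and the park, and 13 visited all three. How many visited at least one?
|A∪B∪C| = 42+26+54-19-24-14+13 = 78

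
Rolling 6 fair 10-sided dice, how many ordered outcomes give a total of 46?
Coefficient of x^46 in (x + x² + ... + x^10)^6. By inclusion-exclusion on dice exceeding 10: Σ_j (-1)^j C(6,j)·C(46-1-10j, 5) = C(6,0)·C(45,5) - C(6,1)·C(35,5) + C(6,2)·C(25,5) - C(6,3)·C(15,5) + C(6,4)·C(5,5) = 1·1221759 - 6·324632 + 15·53130 - 20·3003 + 15·1 = 10872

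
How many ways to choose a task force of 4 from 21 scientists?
C(21,4) = 21!/(4!×17!) = 5985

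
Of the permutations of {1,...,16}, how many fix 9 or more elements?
Exactly j fixed points: C(16,j)·!(16-j); sum over j ≥ 9 (derangement numbers via !m = (m-1)·(!(m-1) + !(m-2)): !0..!7 = 1, 0, 1, 2, 9, 44, 265, 1854). Σ_{j=9}^{16} C(16,j)·!(16-j) = C(16,9)·!7 + C(16,10)·!6 + C(16,11)·!5 + C(16,12)·!4 + C(16,13)·!3 + C(16,14)·!2 + C(16,15)·!1 + C(16,16)·!0 = 11440·1854 + 8008·265 + 4368·44 + 1820·9 + 560·2 + 120·1 + 16·0 + 1·1 = 23541693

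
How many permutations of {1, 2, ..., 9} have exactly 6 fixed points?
Choose the 6 fixed points C(9,6) = 84, derange the rest: !3 = Σ_{j=0}^{3} (-1)^j·3!/j! = 6 - 6 + 3 - 1 = 2. Product = 84 × 2 = 168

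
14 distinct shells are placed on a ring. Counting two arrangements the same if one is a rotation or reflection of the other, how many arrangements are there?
(14-1)!/2 = 6227020800/2 = 3113510400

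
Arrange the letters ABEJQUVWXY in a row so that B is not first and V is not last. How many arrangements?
By inclusion-exclusion: 10! - 2×(10-1)! + (10-2)! = 3628800 - 725760 + 40320 = 2943360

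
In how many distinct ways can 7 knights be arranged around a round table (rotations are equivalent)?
Circular: fix one position, arrange the rest. (7-1)! = 720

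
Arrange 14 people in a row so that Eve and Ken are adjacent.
Treat as block: (14-1)! × 2! = 6227020800 × 2 = 12454041600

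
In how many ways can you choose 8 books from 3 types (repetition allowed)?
C(8+3-1, 3-1) = C(10, 2) = 45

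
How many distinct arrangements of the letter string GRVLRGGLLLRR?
12! / (4! × 4! × 1! × 3!) = 138600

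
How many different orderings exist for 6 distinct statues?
6! = 720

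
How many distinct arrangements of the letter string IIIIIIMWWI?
10! / (7! × 1! × 2!) = 360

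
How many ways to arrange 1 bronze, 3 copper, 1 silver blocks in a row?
5! / (1! × 3! × 1!) = 20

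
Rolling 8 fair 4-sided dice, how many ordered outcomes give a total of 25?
Coefficient of x^25 in (x + x² + ... + x^4)^8. By inclusion-exclusion on dice exceeding 4: Σ_j (-1)^j C(8,j)·C(25-1-4j, 7) = C(8,0)·C(24,7) - C(8,1)·C(20,7) + C(8,2)·C(16,7) - C(8,3)·C(12,7) + C(8,4)·C(8,7) = 1·346104 - 8·77520 + 28·11440 - 56·792 + 70·8 = 2472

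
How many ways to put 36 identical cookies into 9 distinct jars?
C(36+9-1, 9-1) = C(44, 8) = 177232627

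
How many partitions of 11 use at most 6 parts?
By conjugation, equals partitions of 11 into parts ≤ 6. Let r_j(i) = number of partitions of i into parts ≤ j, for i = 0..11. r_1(i) = 1 for all i; r_j(i) = r_{j-1}(i) + r_j(i-j). Rows j = 2..6: ≤2: 1 1 2 2 3 3 4 4 5 5 6 6; ≤3: 1 1 2 3 4 5 7 8 10 12 14 16; ≤4: 1 1 2 3 5 6 9 11 15 18 23 27; ≤5: 1 1 2 3 5 7 10 13 18 23 30 37; ≤6: 1 1 2 3 5 7 11 14 20 26 35 44. r_6(11) = 44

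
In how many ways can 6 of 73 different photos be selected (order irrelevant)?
C(73,6) = 73!/(6!×67!) = 170230452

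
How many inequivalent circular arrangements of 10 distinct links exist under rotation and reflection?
(10-1)!/2 = 362880/2 = 181440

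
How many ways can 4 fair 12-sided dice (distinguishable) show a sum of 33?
Coefficient of x^33 in (x + x² + ... + x^12)^4. By inclusion-exclusion on dice exceeding 12: Σ_j (-1)^j C(4,j)·C(33-1-12j, 3) = C(4,0)·C(32,3) - C(4,1)·C(20,3) + C(4,2)·C(8,3) = 1·4960 - 4·1140 + 6·56 = 736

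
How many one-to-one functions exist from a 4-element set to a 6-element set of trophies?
P(6,4) = 6!/(6-4)! = 360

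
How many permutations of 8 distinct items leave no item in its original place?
!8 = Σ_{j=0}^{8} (-1)^j·8!/j! = 40320 - 40320 + 20160 - 6720 + 1680 - 336 + 56 - 8 + 1 = 14833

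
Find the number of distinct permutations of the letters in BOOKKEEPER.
10! / (1! × 2! × 2! × 3! × 1! × 1!) = 151200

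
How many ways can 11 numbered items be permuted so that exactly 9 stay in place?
Choose the 9 fixed points C(11,9) = 55, derange the rest: !2 = Σ_{j=0}^{2} (-1)^j·2!/j! = 2 - 2 + 1 = 1. Product = 55 × 1 = 55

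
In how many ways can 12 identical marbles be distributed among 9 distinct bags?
C(12+9-1, 9-1) = C(20, 8) = 125970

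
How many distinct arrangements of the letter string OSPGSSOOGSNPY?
13! / (3! × 1! × 1! × 2! × 4! × 2!) = 10810800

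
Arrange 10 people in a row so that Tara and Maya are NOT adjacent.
Total - adjacent = 10! - (10-1)!×2 = 3628800 - 725760 = 2903040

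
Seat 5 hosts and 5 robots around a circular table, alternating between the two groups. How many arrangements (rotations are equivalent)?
Fix one of the hosts: (5-1)! ways for the remaining hosts, × 5! ways for the robots = 24 × 120 = 2880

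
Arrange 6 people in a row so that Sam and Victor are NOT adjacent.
Total - adjacent = 6! - (6-1)!×2 = 720 - 240 = 480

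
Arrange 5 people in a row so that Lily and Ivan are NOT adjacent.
Total - adjacent = 5! - (5-1)!×2 = 120 - 48 = 72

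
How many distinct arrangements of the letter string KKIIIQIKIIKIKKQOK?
17! / (7! × 1! × 7! × 2!) = 7001280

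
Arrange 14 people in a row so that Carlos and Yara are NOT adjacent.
Total - adjacent = 14! - (14-1)!×2 = 87178291200 - 12454041600 = 74724249600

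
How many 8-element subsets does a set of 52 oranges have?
C(52,8) = 52!/(8!×44!) = 752538150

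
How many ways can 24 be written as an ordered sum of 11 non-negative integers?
C(24+11-1, 11-1) = C(34, 10) = 131128140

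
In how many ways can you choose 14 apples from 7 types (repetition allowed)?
C(14+7-1, 7-1) = C(20, 6) = 38760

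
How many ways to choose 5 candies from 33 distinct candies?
C(33,5) = 33!/(5!×28!) = 237336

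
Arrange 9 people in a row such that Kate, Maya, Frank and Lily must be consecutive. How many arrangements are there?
Treat the 4 as one block: (9-4+1)! × 4! = 720 × 24 = 17280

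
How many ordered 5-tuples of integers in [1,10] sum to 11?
Coefficient of x^11 in (x + x² + ... + x^10)^5. By inclusion-exclusion on dice exceeding 10: Σ_j (-1)^j C(5,j)·C(11-1-10j, 4) = C(5,0)·C(10,4) = 1·210 = 210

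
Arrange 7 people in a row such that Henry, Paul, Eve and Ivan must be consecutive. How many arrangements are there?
Treat the 4 as one block: (7-4+1)! × 4! = 24 × 24 = 576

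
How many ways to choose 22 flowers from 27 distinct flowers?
C(27,22) = 27!/(22!×5!) = 80730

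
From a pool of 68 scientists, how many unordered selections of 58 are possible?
C(68,58) = 68!/(58!×10!) = 290752384208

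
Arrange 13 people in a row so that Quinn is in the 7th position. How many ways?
Fix one position: (13-1)! = 479001600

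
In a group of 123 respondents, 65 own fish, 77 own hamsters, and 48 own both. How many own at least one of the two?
|A∪B| = |A| + |B| - |A∩B| = 65 + 77 - 48 = 94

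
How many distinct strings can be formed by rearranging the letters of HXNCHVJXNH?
10! / (3! × 2! × 2! × 1! × 1! × 1!) = 151200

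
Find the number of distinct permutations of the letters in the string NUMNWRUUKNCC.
12! / (1! × 2! × 3! × 3! × 1! × 1! × 1!) = 6652800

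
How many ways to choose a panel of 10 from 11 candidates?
C(11,10) = 11!/(10!×1!) = 11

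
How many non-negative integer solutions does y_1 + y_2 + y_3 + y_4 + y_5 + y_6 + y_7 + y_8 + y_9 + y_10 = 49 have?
C(49+10-1, 10-1) = C(58, 9) = 10648873950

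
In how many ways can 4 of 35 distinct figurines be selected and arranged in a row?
P(35,4) = 35!/(35-4)! = 1256640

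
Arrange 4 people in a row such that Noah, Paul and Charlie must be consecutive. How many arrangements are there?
Treat the 3 as one block: (4-3+1)! × 3! = 2 × 6 = 12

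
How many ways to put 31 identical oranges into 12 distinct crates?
C(31+12-1, 12-1) = C(42, 11) = 4280561376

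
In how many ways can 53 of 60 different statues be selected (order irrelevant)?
C(60,53) = 60!/(53!×7!) = 386206920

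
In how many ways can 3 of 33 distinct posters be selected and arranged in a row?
P(33,3) = 33!/(33-3)! = 32736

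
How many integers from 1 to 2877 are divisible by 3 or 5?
⌊2877/3⌋ + ⌊2877/5⌋ - ⌊2877/15⌋ = 959 + 575 - 191 = 1343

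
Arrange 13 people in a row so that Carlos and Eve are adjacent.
Treat as block: (13-1)! × 2! = 479001600 × 2 = 958003200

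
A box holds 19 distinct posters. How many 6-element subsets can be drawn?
C(19,6) = 19!/(6!×13!) = 27132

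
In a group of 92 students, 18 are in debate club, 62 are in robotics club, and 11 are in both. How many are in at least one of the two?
|A∪B| = |A| + |B| - |A∩B| = 18 + 62 - 11 = 69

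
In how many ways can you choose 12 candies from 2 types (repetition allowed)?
C(12+2-1, 2-1) = C(13, 1) = 13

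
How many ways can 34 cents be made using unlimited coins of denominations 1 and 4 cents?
Coefficient of x^34 in 1/(1-x^1) · 1/(1-x^4). Use j coins of 4 for j = 0..⌊34/4⌋ = 8, the rest in 1s: 8 + 1 = 9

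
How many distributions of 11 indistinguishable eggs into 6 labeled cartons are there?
C(11+6-1, 6-1) = C(16, 5) = 4368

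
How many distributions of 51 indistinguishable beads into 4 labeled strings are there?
C(51+4-1, 4-1) = C(54, 3) = 24804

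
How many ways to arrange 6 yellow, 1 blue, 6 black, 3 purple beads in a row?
16! / (6! × 1! × 6! × 3!) = 6726720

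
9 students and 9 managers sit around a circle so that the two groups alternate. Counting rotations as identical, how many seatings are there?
Fix one of the students: (9-1)! ways for the remaining students, × 9! ways for the managers = 40320 × 362880 = 14631321600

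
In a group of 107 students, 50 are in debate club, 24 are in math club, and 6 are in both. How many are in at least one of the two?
|A∪B| = |A| + |B| - |A∩B| = 50 + 24 - 6 = 68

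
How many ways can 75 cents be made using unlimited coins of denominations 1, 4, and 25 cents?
Coefficient of x^75 in 1/(1-x^1) · 1/(1-x^4) · 1/(1-x^25). Case on j = number of 25-cent coins (j = 0..3); remainder r = 75 - 25j is made from {1,4} in ⌊r/4⌋+1 ways. r = 75, 50, 25, 0 → 19 + 13 + 7 + 1 = 40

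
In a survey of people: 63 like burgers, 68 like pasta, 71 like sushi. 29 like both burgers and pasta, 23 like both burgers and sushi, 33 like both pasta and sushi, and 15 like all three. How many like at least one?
|A∪B∪C| = 63+68+71-29-23-33+15 = 132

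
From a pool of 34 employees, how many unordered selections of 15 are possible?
C(34,15) = 34!/(15!×19!) = 1855967520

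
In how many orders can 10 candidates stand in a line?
10! = 3628800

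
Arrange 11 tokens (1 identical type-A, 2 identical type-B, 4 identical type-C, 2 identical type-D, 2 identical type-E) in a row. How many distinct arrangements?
11! / (1! × 2! × 4! × 2! × 2!) = 207900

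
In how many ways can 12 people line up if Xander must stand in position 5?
Fix one position: (12-1)! = 39916800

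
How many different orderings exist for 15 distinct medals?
15! = 1307674368000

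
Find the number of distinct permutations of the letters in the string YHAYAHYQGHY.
11! / (4! × 3! × 2! × 1! × 1!) = 138600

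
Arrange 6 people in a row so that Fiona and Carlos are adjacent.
Treat as block: (6-1)! × 2! = 120 × 2 = 240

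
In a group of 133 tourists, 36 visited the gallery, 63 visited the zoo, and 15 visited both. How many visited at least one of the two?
|A∪B| = |A| + |B| - |A∩B| = 36 + 63 - 15 = 84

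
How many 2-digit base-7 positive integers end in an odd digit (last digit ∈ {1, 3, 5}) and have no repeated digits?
Last∈{1,3,5}. Last=0: 0. Last nonzero: 3×5×P(5,0) = 15. Total = 15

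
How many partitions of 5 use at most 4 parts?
By conjugation, equals partitions of 5 into parts ≤ 4. Let r_j(i) = number of partitions of i into parts ≤ j, for i = 0..5. r_1(i) = 1 for all i; r_j(i) = r_{j-1}(i) + r_j(i-j). Rows j = 2..4: ≤2: 1 1 2 2 3 3; ≤3: 1 1 2 3 4 5; ≤4: 1 1 2 3 5 6. r_4(5) = 6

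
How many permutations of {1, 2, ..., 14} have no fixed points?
!14 = Σ_{j=0}^{14} (-1)^j·14!/j! = 87178291200 - 87178291200 + 43589145600 - 14529715200 + 3632428800 - 726485760 + 121080960 - 17297280 + 2162160 - 240240 + 24024 - 2184 + 182 - 14 + 1 = 32071101049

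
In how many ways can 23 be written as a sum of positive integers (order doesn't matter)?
Pentagonal recurrence p(n) = p(n-1) + p(n-2) - p(n-5) - p(n-7) + p(n-12) + p(n-15) - ... gives p(0..22) = 1, 1, 2, 3, 5, 7, 11, 15, 22, 30, 42, 56, 77, 101, 135, 176, 231, 297, 385, 490, 627, 792, 1002. p(23) = p(22) + p(21) - p(18) - p(16) + p(11) + p(8) - p(1) = 1002 + 792 - 385 - 231 + 56 + 22 - 1 = 1255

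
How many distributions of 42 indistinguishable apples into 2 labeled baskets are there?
C(42+2-1, 2-1) = C(43, 1) = 43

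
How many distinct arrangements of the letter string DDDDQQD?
7! / (2! × 5!) = 21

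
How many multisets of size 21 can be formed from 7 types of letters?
C(21+7-1, 7-1) = C(27, 6) = 296010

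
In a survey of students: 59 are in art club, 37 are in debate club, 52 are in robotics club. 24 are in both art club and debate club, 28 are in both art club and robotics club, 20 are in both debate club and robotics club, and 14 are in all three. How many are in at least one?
|A∪B∪C| = 59+37+52-24-28-20+14 = 90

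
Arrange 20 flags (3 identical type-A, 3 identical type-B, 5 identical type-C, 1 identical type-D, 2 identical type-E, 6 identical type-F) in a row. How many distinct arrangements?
20! / (3! × 3! × 5! × 1! × 2! × 6!) = 391091500800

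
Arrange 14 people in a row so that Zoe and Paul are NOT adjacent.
Total - adjacent = 14! - (14-1)!×2 = 87178291200 - 12454041600 = 74724249600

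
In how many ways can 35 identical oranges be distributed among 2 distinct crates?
C(35+2-1, 2-1) = C(36, 1) = 36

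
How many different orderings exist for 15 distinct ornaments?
15! = 1307674368000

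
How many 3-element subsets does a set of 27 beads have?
C(27,3) = 27!/(3!×24!) = 2925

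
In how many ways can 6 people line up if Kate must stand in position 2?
Fix one position: (6-1)! = 120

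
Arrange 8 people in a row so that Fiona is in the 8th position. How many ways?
Fix one position: (8-1)! = 5040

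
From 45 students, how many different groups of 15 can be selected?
C(45,15) = 45!/(15!×30!) = 344867425584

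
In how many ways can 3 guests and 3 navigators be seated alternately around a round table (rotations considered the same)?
Fix one of the guests: (3-1)! ways for the remaining guests, × 3! ways for the navigators = 2 × 6 = 12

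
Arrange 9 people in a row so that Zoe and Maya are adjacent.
Treat as block: (9-1)! × 2! = 40320 × 2 = 80640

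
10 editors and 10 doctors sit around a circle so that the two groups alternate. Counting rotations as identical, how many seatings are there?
Fix one of the editors: (10-1)! ways for the remaining editors, × 10! ways for the doctors = 362880 × 3628800 = 1316818944000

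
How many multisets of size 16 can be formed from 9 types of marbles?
C(16+9-1, 9-1) = C(24, 8) = 735471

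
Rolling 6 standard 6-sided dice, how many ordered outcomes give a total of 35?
Coefficient of x^35 in (x + x² + ... + x^6)^6. By inclusion-exclusion on dice exceeding 6: Σ_j (-1)^j C(6,j)·C(35-1-6j, 5) = C(6,0)·C(34,5) - C(6,1)·C(28,5) + C(6,2)·C(22,5) - C(6,3)·C(16,5) + C(6,4)·C(10,5) = 1·278256 - 6·98280 + 15·26334 - 20·4368 + 15·252 = 6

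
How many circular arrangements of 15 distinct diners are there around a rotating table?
Circular: fix one position, arrange the rest. (15-1)! = 87178291200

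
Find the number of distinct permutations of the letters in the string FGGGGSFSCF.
10! / (3! × 2! × 4! × 1!) = 12600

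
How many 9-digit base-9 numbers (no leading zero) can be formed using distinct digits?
First digit: 8 choices (nonzero). Then descending: 8 × 8 × 7 × 6 × 5 × 4 × 3 × 2 × 1 = 322560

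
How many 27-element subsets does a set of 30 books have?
C(30,27) = 30!/(27!×3!) = 4060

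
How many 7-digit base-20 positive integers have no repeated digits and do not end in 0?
Last digit: 19 nonzero choices. First digit: 18 (nonzero, ≠last). Middle 5: P(18,5) = 1028160. Total = 351630720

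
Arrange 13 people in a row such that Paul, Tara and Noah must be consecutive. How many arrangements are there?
Treat the 3 as one block: (13-3+1)! × 3! = 39916800 × 6 = 239500800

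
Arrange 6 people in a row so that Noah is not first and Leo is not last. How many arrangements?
By inclusion-exclusion: 6! - 2×(6-1)! + (6-2)! = 720 - 240 + 24 = 504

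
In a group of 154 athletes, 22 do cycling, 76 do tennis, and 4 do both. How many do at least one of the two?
|A∪B| = |A| + |B| - |A∩B| = 22 + 76 - 4 = 94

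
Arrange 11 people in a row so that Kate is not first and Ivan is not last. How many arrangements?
By inclusion-exclusion: 11! - 2×(11-1)! + (11-2)! = 39916800 - 7257600 + 362880 = 33022080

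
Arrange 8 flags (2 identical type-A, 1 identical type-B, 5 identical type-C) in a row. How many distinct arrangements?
8! / (2! × 1! × 5!) = 168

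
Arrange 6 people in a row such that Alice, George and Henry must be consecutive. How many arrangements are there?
Treat the 3 as one block: (6-3+1)! × 3! = 24 × 6 = 144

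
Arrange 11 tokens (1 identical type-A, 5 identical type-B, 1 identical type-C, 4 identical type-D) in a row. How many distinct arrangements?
11! / (1! × 5! × 1! × 4!) = 13860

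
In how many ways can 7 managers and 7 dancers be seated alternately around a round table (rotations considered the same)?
Fix one of the managers: (7-1)! ways for the remaining managers, × 7! ways for the dancers = 720 × 5040 = 3628800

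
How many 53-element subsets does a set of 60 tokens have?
C(60,53) = 60!/(53!×7!) = 386206920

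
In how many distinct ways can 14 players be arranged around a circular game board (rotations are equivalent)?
Circular: fix one position, arrange the rest. (14-1)! = 6227020800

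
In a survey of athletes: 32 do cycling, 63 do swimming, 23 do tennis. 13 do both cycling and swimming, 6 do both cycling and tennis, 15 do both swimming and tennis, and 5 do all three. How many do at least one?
|A∪B∪C| = 32+63+23-13-6-15+5 = 89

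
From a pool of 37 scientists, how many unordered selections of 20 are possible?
C(37,20) = 37!/(20!×17!) = 15905368710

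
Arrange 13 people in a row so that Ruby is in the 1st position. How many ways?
Fix one position: (13-1)! = 479001600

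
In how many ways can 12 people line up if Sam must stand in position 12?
Fix one position: (12-1)! = 39916800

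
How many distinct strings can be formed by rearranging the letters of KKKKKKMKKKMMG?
13! / (9! × 3! × 1!) = 2860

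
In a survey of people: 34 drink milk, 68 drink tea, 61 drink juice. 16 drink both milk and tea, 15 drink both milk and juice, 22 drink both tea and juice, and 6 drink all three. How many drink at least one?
|A∪B∪C| = 34+68+61-16-15-22+6 = 116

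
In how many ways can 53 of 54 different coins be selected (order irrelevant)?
C(54,53) = 54!/(53!×1!) = 54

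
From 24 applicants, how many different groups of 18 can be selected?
C(24,18) = 24!/(18!×6!) = 134596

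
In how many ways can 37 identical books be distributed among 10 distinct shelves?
C(37+10-1, 10-1) = C(46, 9) = 1101716330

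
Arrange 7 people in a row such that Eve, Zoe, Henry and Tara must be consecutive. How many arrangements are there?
Treat the 4 as one block: (7-4+1)! × 4! = 24 × 24 = 576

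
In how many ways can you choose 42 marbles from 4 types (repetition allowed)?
C(42+4-1, 4-1) = C(45, 3) = 14190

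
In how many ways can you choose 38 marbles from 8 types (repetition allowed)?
C(38+8-1, 8-1) = C(45, 7) = 45379620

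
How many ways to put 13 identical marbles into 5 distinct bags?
C(13+5-1, 5-1) = C(17, 4) = 2380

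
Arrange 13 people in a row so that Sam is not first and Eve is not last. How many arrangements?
By inclusion-exclusion: 13! - 2×(13-1)! + (13-2)! = 6227020800 - 958003200 + 39916800 = 5308934400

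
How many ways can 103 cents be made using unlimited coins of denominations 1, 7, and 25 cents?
Coefficient of x^103 in 1/(1-x^1) · 1/(1-x^7) · 1/(1-x^25). Case on j = number of 25-cent coins (j = 0..4); remainder r = 103 - 25j is made from {1,7} in ⌊r/7⌋+1 ways. r = 103, 78, 53, 28, 3 → 15 + 12 + 8 + 5 + 1 = 41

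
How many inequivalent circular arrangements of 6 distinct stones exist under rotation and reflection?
(6-1)!/2 = 120/2 = 60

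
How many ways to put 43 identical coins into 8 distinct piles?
C(43+8-1, 8-1) = C(50, 7) = 99884400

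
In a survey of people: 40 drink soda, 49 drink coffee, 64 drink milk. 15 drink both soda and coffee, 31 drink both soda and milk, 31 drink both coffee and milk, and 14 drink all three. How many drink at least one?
|A∪B∪C| = 40+49+64-15-31-31+14 = 90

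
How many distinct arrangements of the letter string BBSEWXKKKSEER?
13! / (2! × 1! × 1! × 3! × 3! × 1! × 2!) = 43243200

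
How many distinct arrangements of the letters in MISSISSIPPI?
11! / (1! × 4! × 4! × 2!) = 34650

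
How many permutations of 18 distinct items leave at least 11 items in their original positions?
Exactly j fixed points: C(18,j)·!(18-j); sum over j ≥ 11 (derangement numbers via !m = (m-1)·(!(m-1) + !(m-2)): !0..!7 = 1, 0, 1, 2, 9, 44, 265, 1854). Σ_{j=11}^{18} C(18,j)·!(18-j) = C(18,11)·!7 + C(18,12)·!6 + C(18,13)·!5 + C(18,14)·!4 + C(18,15)·!3 + C(18,16)·!2 + C(18,17)·!1 + C(18,18)·!0 = 31824·1854 + 18564·265 + 8568·44 + 3060·9 + 816·2 + 153·1 + 18·0 + 1·1 = 64327474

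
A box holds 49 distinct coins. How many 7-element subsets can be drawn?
C(49,7) = 49!/(7!×42!) = 85900584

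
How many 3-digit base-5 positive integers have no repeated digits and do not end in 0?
Last digit: 4 nonzero choices. First digit: 3 (nonzero, ≠last). Middle 1: P(3,1) = 3. Total = 36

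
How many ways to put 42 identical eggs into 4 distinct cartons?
C(42+4-1, 4-1) = C(45, 3) = 14190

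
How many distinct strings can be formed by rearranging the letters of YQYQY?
5! / (2! × 3!) = 10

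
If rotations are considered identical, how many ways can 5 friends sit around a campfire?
Circular: fix one position, arrange the rest. (5-1)! = 24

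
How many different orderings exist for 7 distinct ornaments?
7! = 5040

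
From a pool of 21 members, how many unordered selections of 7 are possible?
C(21,7) = 21!/(7!×14!) = 116280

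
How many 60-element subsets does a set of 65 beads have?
C(65,60) = 65!/(60!×5!) = 8259888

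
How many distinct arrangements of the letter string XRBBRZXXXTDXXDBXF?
17! / (1! × 7! × 1! × 2! × 2! × 1! × 3!) = 2940537600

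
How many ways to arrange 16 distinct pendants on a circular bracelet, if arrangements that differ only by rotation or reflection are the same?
(16-1)!/2 = 1307674368000/2 = 653837184000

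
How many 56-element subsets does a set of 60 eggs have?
C(60,56) = 60!/(56!×4!) = 487635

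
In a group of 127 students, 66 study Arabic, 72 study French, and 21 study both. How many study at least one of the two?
|A∪B| = |A| + |B| - |A∩B| = 66 + 72 - 21 = 117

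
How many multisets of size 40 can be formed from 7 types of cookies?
C(40+7-1, 7-1) = C(46, 6) = 9366819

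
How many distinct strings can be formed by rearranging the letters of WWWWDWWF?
8! / (6! × 1! × 1!) = 56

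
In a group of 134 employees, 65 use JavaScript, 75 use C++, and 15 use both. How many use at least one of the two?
|A∪B| = |A| + |B| - |A∩B| = 65 + 75 - 15 = 125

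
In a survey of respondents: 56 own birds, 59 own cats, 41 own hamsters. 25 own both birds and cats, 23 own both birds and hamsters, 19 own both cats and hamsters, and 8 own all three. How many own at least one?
|A∪B∪C| = 56+59+41-25-23-19+8 = 97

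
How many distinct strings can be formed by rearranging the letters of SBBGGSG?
7! / (2! × 2! × 3!) = 210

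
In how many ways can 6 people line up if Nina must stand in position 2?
Fix one position: (6-1)! = 120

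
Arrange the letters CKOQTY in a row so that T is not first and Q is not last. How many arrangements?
By inclusion-exclusion: 6! - 2×(6-1)! + (6-2)! = 720 - 240 + 24 = 504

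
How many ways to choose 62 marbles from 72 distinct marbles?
C(72,62) = 72!/(62!×10!) = 536211932256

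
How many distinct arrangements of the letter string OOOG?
4! / (3! × 1!) = 4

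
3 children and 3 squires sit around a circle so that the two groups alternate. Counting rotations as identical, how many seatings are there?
Fix one of the children: (3-1)! ways for the remaining children, × 3! ways for the squires = 2 × 6 = 12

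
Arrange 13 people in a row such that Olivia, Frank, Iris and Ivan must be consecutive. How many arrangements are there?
Treat the 4 as one block: (13-4+1)! × 4! = 3628800 × 24 = 87091200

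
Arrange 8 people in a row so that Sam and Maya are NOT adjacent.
Total - adjacent = 8! - (8-1)!×2 = 40320 - 10080 = 30240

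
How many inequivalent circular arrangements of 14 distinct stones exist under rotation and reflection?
(14-1)!/2 = 6227020800/2 = 3113510400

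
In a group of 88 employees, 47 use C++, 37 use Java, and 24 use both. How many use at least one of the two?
|A∪B| = |A| + |B| - |A∩B| = 47 + 37 - 24 = 60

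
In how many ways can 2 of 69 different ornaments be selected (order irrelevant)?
C(69,2) = 69!/(2!×67!) = 2346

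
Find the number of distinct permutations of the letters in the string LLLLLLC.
7! / (6! × 1!) = 7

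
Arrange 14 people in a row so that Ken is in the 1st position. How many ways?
Fix one position: (14-1)! = 6227020800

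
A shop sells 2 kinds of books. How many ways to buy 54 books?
C(54+2-1, 2-1) = C(55, 1) = 55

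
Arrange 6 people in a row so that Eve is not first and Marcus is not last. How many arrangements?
By inclusion-exclusion: 6! - 2×(6-1)! + (6-2)! = 720 - 240 + 24 = 504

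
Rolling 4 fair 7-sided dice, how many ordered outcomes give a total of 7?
Coefficient of x^7 in (x + x² + ... + x^7)^4. By inclusion-exclusion on dice exceeding 7: Σ_j (-1)^j C(4,j)·C(7-1-7j, 3) = C(4,0)·C(6,3) = 1·20 = 20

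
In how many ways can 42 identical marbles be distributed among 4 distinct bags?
C(42+4-1, 4-1) = C(45, 3) = 14190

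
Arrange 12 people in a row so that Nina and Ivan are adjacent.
Treat as block: (12-1)! × 2! = 39916800 × 2 = 79833600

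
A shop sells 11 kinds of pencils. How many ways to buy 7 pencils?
C(7+11-1, 11-1) = C(17, 10) = 19448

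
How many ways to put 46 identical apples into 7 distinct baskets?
C(46+7-1, 7-1) = C(52, 6) = 20358520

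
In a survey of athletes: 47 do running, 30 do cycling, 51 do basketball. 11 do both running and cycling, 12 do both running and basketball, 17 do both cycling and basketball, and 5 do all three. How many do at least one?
|A∪B∪C| = 47+30+51-11-12-17+5 = 93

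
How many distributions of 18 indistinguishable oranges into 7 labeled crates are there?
C(18+7-1, 7-1) = C(24, 6) = 134596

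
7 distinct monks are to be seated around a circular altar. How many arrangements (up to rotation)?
Circular: fix one position, arrange the rest. (7-1)! = 720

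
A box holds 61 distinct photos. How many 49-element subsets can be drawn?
C(61,49) = 61!/(49!×12!) = 1742058970275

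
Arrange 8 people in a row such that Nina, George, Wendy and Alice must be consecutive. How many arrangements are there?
Treat the 4 as one block: (8-4+1)! × 4! = 120 × 24 = 2880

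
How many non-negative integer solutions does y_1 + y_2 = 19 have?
C(19+2-1, 2-1) = C(20, 1) = 20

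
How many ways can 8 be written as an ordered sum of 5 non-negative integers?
C(8+5-1, 5-1) = C(12, 4) = 495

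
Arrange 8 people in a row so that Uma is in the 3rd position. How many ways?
Fix one position: (8-1)! = 5040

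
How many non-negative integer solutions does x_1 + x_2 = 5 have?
C(5+2-1, 2-1) = C(6, 1) = 6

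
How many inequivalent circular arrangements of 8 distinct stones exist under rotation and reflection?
(8-1)!/2 = 5040/2 = 2520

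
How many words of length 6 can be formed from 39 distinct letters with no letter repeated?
P(39,6) = 39!/(39-6)! = 2349088560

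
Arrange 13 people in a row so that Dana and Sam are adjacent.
Treat as block: (13-1)! × 2! = 479001600 × 2 = 958003200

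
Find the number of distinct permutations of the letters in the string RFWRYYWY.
8! / (2! × 2! × 3! × 1!) = 1680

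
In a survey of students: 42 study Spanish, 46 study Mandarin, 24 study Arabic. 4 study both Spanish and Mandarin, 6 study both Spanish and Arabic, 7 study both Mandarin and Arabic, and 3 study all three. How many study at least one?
|A∪B∪C| = 42+46+24-4-6-7+3 = 98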